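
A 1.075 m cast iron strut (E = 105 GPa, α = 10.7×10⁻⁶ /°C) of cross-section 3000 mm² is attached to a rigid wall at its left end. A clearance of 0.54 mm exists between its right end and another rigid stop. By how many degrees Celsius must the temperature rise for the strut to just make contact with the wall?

Contact occurs when the free expansion equals the gap: αΔT L = 0.54 mm.
ΔT = 0.54 / (10.7×10⁻⁶ × 1075) = 46.95 °C.

ΔT ≈ 46.9 °C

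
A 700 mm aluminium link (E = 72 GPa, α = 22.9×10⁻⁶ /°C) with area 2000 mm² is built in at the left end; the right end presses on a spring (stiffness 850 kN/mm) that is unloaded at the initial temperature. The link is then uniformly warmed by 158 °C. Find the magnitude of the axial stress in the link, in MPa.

If the spring were absent the link would lengthen by αΔT L = 22.9×10⁻⁶ × 158 × 700 = 2.533 mm.
Let P be the compressive force at the spring. The link shortens elastically by PL/(AE) and the spring compresses by P/k; together these equal δ_free.
P [ L/(AE) + 1/k ] = δ_free → P [ 700/(2000×72×10³) + 1/(850×10³) ] = 2.533.
P = 2.533 / 6.038×10⁻⁶ = 419500 N.
σ = P/A = 419500/2000 = 209.7 MPa.

σ ≈ 210 MPa (compressive)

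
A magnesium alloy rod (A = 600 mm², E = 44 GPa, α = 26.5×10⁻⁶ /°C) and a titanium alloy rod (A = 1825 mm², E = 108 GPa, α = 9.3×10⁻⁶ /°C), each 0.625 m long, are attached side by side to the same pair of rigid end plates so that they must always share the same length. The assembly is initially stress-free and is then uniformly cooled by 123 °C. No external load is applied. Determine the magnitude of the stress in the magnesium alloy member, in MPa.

Both members must finish at the same length. With the larger α, the magnesium alloy tends to over-contract; the plates restrain it, putting the magnesium alloy in tension and the titanium alloy in compression. With no external load the two internal forces are equal and opposite, magnitude P.
Equating the net (thermal + elastic) strains gives |α₁ − α₂|·ΔT = P·[1/(A₁E₁) + 1/(A₂E₂)].
|α₁ − α₂|·ΔT = 17.2×10⁻⁶ × 123 = 0.002116.
1/(A₁E₁) + 1/(A₂E₂) = 1/(600×44×10³) + 1/(1825×108×10³) = 4.295×10⁻⁸ N⁻¹.
P = 0.002116 / 4.295×10⁻⁸ = 49250 N = 49.25 kN.
σ_{magnesium alloy} = P/A₁ = 49250/600 = 82.09 MPa, tensile.

σ ≈ 82.1 MPa (tensile)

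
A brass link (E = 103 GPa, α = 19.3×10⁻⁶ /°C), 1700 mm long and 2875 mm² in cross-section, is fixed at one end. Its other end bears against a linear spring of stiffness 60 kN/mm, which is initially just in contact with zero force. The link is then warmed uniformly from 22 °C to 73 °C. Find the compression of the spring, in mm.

If the spring were absent the link would lengthen by αΔT L = 19.3×10⁻⁶ × 51 × 1700 = 1.673 mm.
Let P be the compressive force at the spring. The link shortens elastically by PL/(AE) and the spring compresses by P/k; together these equal δ_free.
P [ L/(AE) + 1/k ] = δ_free → P [ 1700/(2875×103×10³) + 1/(60×10³) ] = 1.673.
P = 1.673 / 2.241×10⁻⁵ = 74680 N.
Spring compression = P/k = 74680/(60×10³) = 1.245 mm.

δ ≈ 1.24 mm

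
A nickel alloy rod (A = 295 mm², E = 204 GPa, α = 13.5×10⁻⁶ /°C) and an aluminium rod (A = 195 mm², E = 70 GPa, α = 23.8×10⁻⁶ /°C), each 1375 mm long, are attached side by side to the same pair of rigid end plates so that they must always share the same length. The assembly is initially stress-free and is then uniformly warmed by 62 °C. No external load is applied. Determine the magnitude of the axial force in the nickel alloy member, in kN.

P ≈ 7.11 kN (tensile in the nickel alloy)

The aluminium has the larger α, so on heating it would change length more than the nickel alloy if both were free. The rigid plates force a common final length, so the aluminium is put into compression and the nickel alloy into tension, with equal and opposite forces P (no external load).
Setting the final lengths equal and cancelling L: (α₁ − α₂)ΔT = P/(A₁E₁) + P/(A₂E₂).
|α₁ − α₂|·ΔT = 10.3×10⁻⁶ × 62 = 0.0006386.
1/(A₁E₁) + 1/(A₂E₂) = 1/(295×204×10³) + 1/(195×70×10³) = 8.988×10⁻⁸ N⁻¹.
P = 0.0006386 / 8.988×10⁻⁸ = 7105 N = 7.105 kN.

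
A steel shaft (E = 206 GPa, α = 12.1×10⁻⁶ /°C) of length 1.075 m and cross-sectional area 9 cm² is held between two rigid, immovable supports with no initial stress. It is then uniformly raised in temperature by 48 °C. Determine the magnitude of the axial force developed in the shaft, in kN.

Full restraint means ε = 0, so the stress is σ = EαΔT = 206×10³ × 12.1×10⁻⁶ × 48 = 119.6 MPa.
P = AEαΔT = 900 × 206×10³ × 12.1×10⁻⁶ × 48 = 107.7 kN (compressive).

P ≈ 108 kN (compressive)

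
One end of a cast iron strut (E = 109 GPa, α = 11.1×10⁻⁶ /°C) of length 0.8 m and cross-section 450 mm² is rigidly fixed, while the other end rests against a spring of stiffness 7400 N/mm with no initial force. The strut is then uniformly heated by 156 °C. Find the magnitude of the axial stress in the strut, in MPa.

The unrestrained thermal change is αΔT L = 11.1×10⁻⁶ × 156 × 800 = 1.385 mm.
Let P be the compressive force at the spring. The strut shortens elastically by PL/(AE) and the spring compresses by P/k; together these equal δ_free.
P [ L/(AE) + 1/k ] = δ_free → P [ 800/(450×109×10³) + 1/(7400) ] = 1.385.
P = 1.385 / 0.0001514 = 9147 N.
σ = P/A = 9147/450 = 20.33 MPa.

σ ≈ 20.3 MPa (compressive)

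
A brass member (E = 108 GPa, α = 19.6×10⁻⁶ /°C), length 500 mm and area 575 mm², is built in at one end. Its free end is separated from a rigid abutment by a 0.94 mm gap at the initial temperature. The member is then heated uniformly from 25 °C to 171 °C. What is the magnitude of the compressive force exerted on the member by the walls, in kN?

If the wall were absent the member would grow by αΔT L = 19.6×10⁻⁶ × 146 × 500 = 1.431 mm.
This exceeds the 0.94 mm gap, so the wall pushes back. The portion of expansion that must be recovered elastically is δ_free − gap = 1.431 − 0.94 = 0.4908 mm.
Compatibility: PL/(AE) = 0.4908 mm, so σ = P/A = E × (0.4908/500) = 106 MPa.
Force on the wall = σA = 106 × 575 mm² = 60.96 kN.

P ≈ 61 kN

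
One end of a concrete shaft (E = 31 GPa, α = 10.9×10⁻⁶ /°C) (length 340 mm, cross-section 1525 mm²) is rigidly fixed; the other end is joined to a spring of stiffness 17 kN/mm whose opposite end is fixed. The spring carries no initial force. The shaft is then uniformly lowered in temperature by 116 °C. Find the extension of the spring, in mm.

If the spring were absent the shaft would shorten by αΔT L = 10.9×10⁻⁶ × 116 × 340 = 0.4299 mm.
With a force P in the spring, the elastic change of the shaft is PL/(AE) and that of the spring is P/k; compatibility requires their sum to equal δ_free.
P [ L/(AE) + 1/k ] = δ_free → P [ 340/(1525×31×10³) + 1/(17×10³) ] = 0.4299.
P = 0.4299 / 6.602×10⁻⁵ = 6512 N.
Spring extension = P/k = 6512/(17×10³) = 0.3831 mm.

δ ≈ 0.383 mm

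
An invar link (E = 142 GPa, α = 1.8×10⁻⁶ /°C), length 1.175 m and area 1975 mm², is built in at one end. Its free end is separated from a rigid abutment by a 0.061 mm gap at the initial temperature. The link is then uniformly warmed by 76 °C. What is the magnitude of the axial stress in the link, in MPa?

Free thermal elongation = αΔT L = 1.8×10⁻⁶ × 76 × 1175 = 0.1607 mm.
The gap closes (δ_free > 0.061 mm) and the wall then resists a further 0.1607 − 0.061 = 0.09974 mm of expansion.
So σ = E(δ_free − g)/L = 142×10³ × 0.09974/1175 = 12.05 MPa.

σ ≈ 12.1 MPa (compressive)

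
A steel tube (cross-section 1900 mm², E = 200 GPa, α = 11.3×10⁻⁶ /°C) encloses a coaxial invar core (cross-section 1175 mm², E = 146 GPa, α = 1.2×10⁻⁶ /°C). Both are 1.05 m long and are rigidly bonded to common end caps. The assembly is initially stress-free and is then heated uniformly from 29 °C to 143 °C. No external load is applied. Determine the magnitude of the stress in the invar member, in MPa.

σ ≈ 116 MPa (tensile)

The steel has the larger α, so on heating it would change length more than the invar if both were free. The rigid plates force a common final length, so the steel is put into compression and the invar into tension, with equal and opposite forces P (no external load).
Setting the final lengths equal and cancelling L: (α₁ − α₂)ΔT = P/(A₁E₁) + P/(A₂E₂).
|α₁ − α₂|·ΔT = 10.1×10⁻⁶ × 114 = 0.001151.
1/(A₁E₁) + 1/(A₂E₂) = 1/(1900×200×10³) + 1/(1175×146×10³) = 8.461×10⁻⁹ N⁻¹.
So P = 0.001151 / 8.461×10⁻⁹ = 136.1 kN.
σ_{invar} = P/A₂ = 136100/1175 = 115.8 MPa, tensile.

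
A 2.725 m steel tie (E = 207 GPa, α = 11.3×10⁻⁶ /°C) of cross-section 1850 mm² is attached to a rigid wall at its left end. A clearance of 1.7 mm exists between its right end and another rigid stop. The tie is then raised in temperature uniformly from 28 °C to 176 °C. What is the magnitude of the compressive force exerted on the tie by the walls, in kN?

Unrestrained expansion: δ_free = αΔT L = 11.3×10⁻⁶ × 148 × 2725 = 4.557 mm.
This exceeds the 1.7 mm gap, so the wall pushes back. The portion of expansion that must be recovered elastically is δ_free − gap = 4.557 − 1.7 = 2.857 mm.
Compatibility: PL/(AE) = 2.857 mm, so σ = P/A = E × (2.857/2725) = 217 MPa.
P = σA = 217 × 1850 = 401.5 kN.

P ≈ 402 kN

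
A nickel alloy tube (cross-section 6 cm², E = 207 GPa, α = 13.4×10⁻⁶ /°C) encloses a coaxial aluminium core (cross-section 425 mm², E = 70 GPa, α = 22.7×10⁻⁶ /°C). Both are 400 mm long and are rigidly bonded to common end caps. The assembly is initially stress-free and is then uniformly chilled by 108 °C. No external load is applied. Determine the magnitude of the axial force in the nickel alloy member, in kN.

P ≈ 24.1 kN (compressive in the nickel alloy)

Equilibrium of a rigid end plate with no external load gives equal and opposite internal forces ±P in the two members. Since α_{aluminium} > α_{nickel alloy}, cooling drives the aluminium into tension and the nickel alloy into compression.
Setting the final lengths equal and cancelling L: (α₁ − α₂)ΔT = P/(A₁E₁) + P/(A₂E₂).
|α₁ − α₂|·ΔT = 9.3×10⁻⁶ × 108 = 0.001004.
1/(A₁E₁) + 1/(A₂E₂) = 1/(600×207×10³) + 1/(425×70×10³) = 4.166×10⁻⁸ N⁻¹.
So P = 0.001004 / 4.166×10⁻⁸ = 24.11 kN.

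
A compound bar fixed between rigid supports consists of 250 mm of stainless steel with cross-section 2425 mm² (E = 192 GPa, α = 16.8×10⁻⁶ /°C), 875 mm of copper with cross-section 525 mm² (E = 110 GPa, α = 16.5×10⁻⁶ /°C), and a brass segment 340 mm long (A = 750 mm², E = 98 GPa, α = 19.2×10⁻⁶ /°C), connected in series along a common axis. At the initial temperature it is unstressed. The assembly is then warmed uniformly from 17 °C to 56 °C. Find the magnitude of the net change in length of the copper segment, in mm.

|ΔL| ≈ 0.169 mm

Free thermal expansion of the whole bar: Σ αᵢΔT Lᵢ = 16.8×10⁻⁶×39×250 + 16.5×10⁻⁶×39×875 + 19.2×10⁻⁶×39×340 = 0.9815 mm.
The rigid supports impose zero overall length change; the single axial force P common to all segments must satisfy P Σ Lᵢ/(AᵢEᵢ) = δ_free.
The series flexibility is Σ Lᵢ/(AᵢEᵢ) = 250/(2425×192×10³) + 875/(525×110×10³) + 340/(750×98×10³) = 2.031×10⁻⁵ mm/N.
Hence P = δ_free / Σ(L/AE) = 0.9815/2.031×10⁻⁵ = 48.31 kN (compressive).
For the copper segment, free thermal change = 16.5×10⁻⁶×39×875 = 0.5631 mm and elastic change from P = 48310×875/(525×110×10³) = 0.732 mm; these oppose, so the net change is 0.169 mm (segment shortens).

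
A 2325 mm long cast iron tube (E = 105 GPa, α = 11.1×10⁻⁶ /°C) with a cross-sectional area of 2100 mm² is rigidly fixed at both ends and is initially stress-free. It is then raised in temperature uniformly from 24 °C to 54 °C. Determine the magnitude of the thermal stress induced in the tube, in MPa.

σ ≈ 35 MPa (compressive)

The supports are rigid, so the total axial strain is zero. The restrained thermal strain is ε = αΔT = 11.1×10⁻⁶ × 30 = 333×10⁻⁶.
Hence σ = E·αΔT = 105×10³ × 333×10⁻⁶ = 34.96 MPa, compressive.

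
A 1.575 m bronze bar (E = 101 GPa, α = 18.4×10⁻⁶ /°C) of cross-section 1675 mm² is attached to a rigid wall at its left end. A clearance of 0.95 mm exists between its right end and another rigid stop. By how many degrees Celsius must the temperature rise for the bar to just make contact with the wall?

Contact occurs when the free expansion equals the gap: αΔT L = 0.95 mm.
ΔT = 0.95 / (18.4×10⁻⁶ × 1575) = 32.78 °C.

ΔT ≈ 32.8 °C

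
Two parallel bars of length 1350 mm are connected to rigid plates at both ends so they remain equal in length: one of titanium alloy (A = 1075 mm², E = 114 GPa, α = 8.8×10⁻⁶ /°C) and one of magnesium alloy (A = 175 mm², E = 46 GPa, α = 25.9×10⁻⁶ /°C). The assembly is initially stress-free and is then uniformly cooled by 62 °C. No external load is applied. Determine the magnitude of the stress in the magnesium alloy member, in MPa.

σ ≈ 45.8 MPa (tensile)

The magnesium alloy has the larger α, so on cooling it would change length more than the titanium alloy if both were free. The rigid plates force a common final length, so the magnesium alloy is put into tension and the titanium alloy into compression, with equal and opposite forces P (no external load).
Setting the final lengths equal and cancelling L: (α₁ − α₂)ΔT = P/(A₁E₁) + P/(A₂E₂).
|α₁ − α₂|·ΔT = 17.1×10⁻⁶ × 62 = 0.00106.
1/(A₁E₁) + 1/(A₂E₂) = 1/(1075×114×10³) + 1/(175×46×10³) = 1.324×10⁻⁷ N⁻¹.
So P = 0.00106 / 1.324×10⁻⁷ = 8.009 kN.
σ_{magnesium alloy} = P/A₂ = 8009/175 = 45.76 MPa, tensile.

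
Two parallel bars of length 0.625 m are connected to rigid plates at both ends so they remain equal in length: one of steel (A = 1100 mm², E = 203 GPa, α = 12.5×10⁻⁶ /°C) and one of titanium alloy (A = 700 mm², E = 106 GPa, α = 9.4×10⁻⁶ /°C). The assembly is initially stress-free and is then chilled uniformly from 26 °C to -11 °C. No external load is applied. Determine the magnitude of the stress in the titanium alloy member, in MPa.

σ ≈ 9.13 MPa (compressive)

Equilibrium of a rigid end plate with no external load gives equal and opposite internal forces ±P in the two members. Since α_{steel} > α_{titanium alloy}, cooling drives the steel into tension and the titanium alloy into compression.
Compatibility of the two members (thermal + elastic change equal): (α₁ − α₂)ΔT = P·[1/(A₁E₁) + 1/(A₂E₂)].
|α₁ − α₂|·ΔT = 3.1×10⁻⁶ × 37 = 0.0001147.
1/(A₁E₁) + 1/(A₂E₂) = 1/(1100×203×10³) + 1/(700×106×10³) = 1.796×10⁻⁸ N⁻¹.
P = 0.0001147 / 1.796×10⁻⁸ = 6388 N = 6.388 kN.
σ_{titanium alloy} = P/A₂ = 6388/700 = 9.126 MPa, compressive.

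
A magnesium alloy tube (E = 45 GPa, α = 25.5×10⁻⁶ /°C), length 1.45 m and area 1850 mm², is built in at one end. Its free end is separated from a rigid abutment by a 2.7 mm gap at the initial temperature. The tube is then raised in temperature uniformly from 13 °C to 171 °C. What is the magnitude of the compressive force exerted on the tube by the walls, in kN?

If the wall were absent the tube would grow by αΔT L = 25.5×10⁻⁶ × 158 × 1450 = 5.842 mm.
After closing the 2.7 mm clearance, 5.842 − 2.7 = 3.142 mm of expansion remains to be suppressed by the wall.
Compatibility: PL/(AE) = 3.142 mm, so σ = P/A = E × (3.142/1450) = 97.51 MPa.
Force on the wall = σA = 97.51 × 1850 mm² = 180.4 kN.

P ≈ 180 kN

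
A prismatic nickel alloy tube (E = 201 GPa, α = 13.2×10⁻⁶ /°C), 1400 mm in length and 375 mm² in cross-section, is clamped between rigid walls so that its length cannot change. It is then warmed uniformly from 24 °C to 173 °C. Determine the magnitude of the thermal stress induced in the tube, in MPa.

σ ≈ 395 MPa (compressive)

The supports are rigid, so the total axial strain is zero. The restrained thermal strain is ε = αΔT = 13.2×10⁻⁶ × 149 = 1966.8×10⁻⁶.
σ = EαΔT = 201×10³ × 13.2×10⁻⁶ × 149 = 395.3 MPa (compressive; the tube is trying to expand).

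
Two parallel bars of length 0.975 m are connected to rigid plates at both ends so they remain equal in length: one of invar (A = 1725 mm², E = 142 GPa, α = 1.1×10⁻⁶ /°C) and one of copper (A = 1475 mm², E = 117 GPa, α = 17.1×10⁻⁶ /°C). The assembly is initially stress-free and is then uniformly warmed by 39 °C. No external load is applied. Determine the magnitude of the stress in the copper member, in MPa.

Both members must finish at the same length. With the larger α, the copper tends to over-expand; the plates restrain it, putting the copper in compression and the invar in tension. With no external load the two internal forces are equal and opposite, magnitude P.
Setting the final lengths equal and cancelling L: (α₁ − α₂)ΔT = P/(A₁E₁) + P/(A₂E₂).
|α₁ − α₂|·ΔT = 16×10⁻⁶ × 39 = 0.000624.
1/(A₁E₁) + 1/(A₂E₂) = 1/(1725×142×10³) + 1/(1475×117×10³) = 9.877×10⁻⁹ N⁻¹.
So P = 0.000624 / 9.877×10⁻⁹ = 63.18 kN.
σ_{copper} = P/A₂ = 63180/1475 = 42.83 MPa, compressive.

σ ≈ 42.8 MPa (compressive)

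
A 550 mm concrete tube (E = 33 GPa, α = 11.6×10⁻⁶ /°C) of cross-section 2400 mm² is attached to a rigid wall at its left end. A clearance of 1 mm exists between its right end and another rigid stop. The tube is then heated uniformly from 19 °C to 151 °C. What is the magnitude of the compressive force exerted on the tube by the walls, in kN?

P ≈ 0 kN

Unrestrained expansion: δ_free = αΔT L = 11.6×10⁻⁶ × 132 × 550 = 0.8422 mm.
This is smaller than the 1 mm clearance, so the tube expands freely without reaching the stop — the stress is zero.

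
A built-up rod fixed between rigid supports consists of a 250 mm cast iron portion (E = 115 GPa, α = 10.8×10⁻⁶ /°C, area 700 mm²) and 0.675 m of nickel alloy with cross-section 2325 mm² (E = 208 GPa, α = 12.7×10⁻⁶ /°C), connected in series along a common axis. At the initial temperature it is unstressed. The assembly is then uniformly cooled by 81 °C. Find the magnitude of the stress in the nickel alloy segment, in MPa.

With the walls removed the bar would change length by δ_free = Σ αᵢΔT Lᵢ = 10.8×10⁻⁶×81×250 + 12.7×10⁻⁶×81×675 = 0.9131 mm.
The walls prevent any net length change, so an axial force P (same in every segment) develops. Compatibility: P · Σ Lᵢ/(AᵢEᵢ) = δ_free.
The series flexibility is Σ Lᵢ/(AᵢEᵢ) = 250/(700×115×10³) + 675/(2325×208×10³) = 4.501×10⁻⁶ mm/N.
P = 0.9131 / 4.501×10⁻⁶ = 202800 N = 202.8 kN, tensile.
σ_{nickel alloy} = P / A = 202800 / 2325 = 87.24 MPa.

σ ≈ 87.2 MPa (tensile)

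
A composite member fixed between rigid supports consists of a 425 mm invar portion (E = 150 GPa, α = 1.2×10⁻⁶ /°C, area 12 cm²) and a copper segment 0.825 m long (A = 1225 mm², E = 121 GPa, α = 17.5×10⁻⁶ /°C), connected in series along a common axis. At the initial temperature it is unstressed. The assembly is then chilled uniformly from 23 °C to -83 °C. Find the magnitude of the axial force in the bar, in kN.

P ≈ 200 kN (tensile)

With the walls removed the bar would change length by δ_free = Σ αᵢΔT Lᵢ = 1.2×10⁻⁶×106×425 + 17.5×10⁻⁶×106×825 = 1.584 mm.
The rigid supports impose zero overall length change; the single axial force P common to all segments must satisfy P Σ Lᵢ/(AᵢEᵢ) = δ_free.
The series flexibility is Σ Lᵢ/(AᵢEᵢ) = 425/(1200×150×10³) + 825/(1225×121×10³) = 7.927×10⁻⁶ mm/N.
P = 1.584 / 7.927×10⁻⁶ = 199900 N = 199.9 kN, tensile.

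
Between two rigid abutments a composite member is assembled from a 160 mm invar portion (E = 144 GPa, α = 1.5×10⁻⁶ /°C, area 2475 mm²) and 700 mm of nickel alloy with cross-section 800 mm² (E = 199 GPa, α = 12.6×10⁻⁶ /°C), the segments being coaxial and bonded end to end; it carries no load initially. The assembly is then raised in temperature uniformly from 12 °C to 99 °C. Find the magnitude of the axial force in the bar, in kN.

P ≈ 163 kN (compressive)

Free thermal expansion of the whole bar: Σ αᵢΔT Lᵢ = 1.5×10⁻⁶×87×160 + 12.6×10⁻⁶×87×700 = 0.7882 mm.
The walls prevent any net length change, so an axial force P (same in every segment) develops. Compatibility: P · Σ Lᵢ/(AᵢEᵢ) = δ_free.
Σ Lᵢ/(AᵢEᵢ) = 160/(2475×144×10³) + 700/(800×199×10³) = 4.846×10⁻⁶ mm/N.
Hence P = δ_free / Σ(L/AE) = 0.7882/4.846×10⁻⁶ = 162.7 kN (compressive).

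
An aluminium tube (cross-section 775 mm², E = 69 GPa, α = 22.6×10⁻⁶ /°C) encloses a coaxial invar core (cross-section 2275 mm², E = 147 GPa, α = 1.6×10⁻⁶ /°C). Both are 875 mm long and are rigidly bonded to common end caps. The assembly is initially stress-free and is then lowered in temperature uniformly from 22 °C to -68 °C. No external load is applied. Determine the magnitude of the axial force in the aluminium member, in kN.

The aluminium has the larger α, so on cooling it would change length more than the invar if both were free. The rigid plates force a common final length, so the aluminium is put into tension and the invar into compression, with equal and opposite forces P (no external load).
Equating the net (thermal + elastic) strains gives |α₁ − α₂|·ΔT = P·[1/(A₁E₁) + 1/(A₂E₂)].
|α₁ − α₂|·ΔT = 21×10⁻⁶ × 90 = 0.00189.
1/(A₁E₁) + 1/(A₂E₂) = 1/(775×69×10³) + 1/(2275×147×10³) = 2.169×10⁻⁸ N⁻¹.
P = 0.00189 / 2.169×10⁻⁸ = 87130 N = 87.13 kN.

P ≈ 87.1 kN (tensile in the aluminium)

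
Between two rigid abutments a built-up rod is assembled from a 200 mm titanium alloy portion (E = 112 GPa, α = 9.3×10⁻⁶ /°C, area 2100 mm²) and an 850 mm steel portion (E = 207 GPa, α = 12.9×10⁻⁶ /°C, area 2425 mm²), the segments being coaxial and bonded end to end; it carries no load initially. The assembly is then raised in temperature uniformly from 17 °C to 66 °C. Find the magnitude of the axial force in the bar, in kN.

With the walls removed the bar would change length by δ_free = Σ αᵢΔT Lᵢ = 9.3×10⁻⁶×49×200 + 12.9×10⁻⁶×49×850 = 0.6284 mm.
The walls prevent any net length change, so an axial force P (same in every segment) develops. Compatibility: P · Σ Lᵢ/(AᵢEᵢ) = δ_free.
The series flexibility is Σ Lᵢ/(AᵢEᵢ) = 200/(2100×112×10³) + 850/(2425×207×10³) = 2.544×10⁻⁶ mm/N.
So P = 0.6284 / 2.544×10⁻⁶ = 247.1 kN, compressive.

P ≈ 247 kN (compressive)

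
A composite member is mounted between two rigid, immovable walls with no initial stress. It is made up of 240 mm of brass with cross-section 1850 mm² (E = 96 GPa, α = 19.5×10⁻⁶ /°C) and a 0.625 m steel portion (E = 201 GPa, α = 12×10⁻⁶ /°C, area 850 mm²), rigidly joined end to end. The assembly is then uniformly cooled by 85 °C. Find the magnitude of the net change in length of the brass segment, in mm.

With the walls removed the bar would change length by δ_free = Σ αᵢΔT Lᵢ = 19.5×10⁻⁶×85×240 + 12×10⁻⁶×85×625 = 1.035 mm.
The walls prevent any net length change, so an axial force P (same in every segment) develops. Compatibility: P · Σ Lᵢ/(AᵢEᵢ) = δ_free.
Σ Lᵢ/(AᵢEᵢ) = 240/(1850×96×10³) + 625/(850×201×10³) = 5.01×10⁻⁶ mm/N.
So P = 1.035 / 5.01×10⁻⁶ = 206.7 kN, tensile.
For the brass segment, free thermal change = 19.5×10⁻⁶×85×240 = 0.3978 mm and elastic change from P = 206700×240/(1850×96×10³) = 0.2793 mm; these oppose, so the net change is 0.119 mm (segment shortens).

|ΔL| ≈ 0.119 mm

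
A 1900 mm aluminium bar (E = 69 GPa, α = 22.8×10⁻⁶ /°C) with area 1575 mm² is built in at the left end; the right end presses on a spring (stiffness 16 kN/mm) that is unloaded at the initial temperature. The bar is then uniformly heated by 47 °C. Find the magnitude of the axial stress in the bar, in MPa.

If the spring were absent the bar would lengthen by αΔT L = 22.8×10⁻⁶ × 47 × 1900 = 2.036 mm.
With a force P in the spring, the elastic change of the bar is PL/(AE) and that of the spring is P/k; compatibility requires their sum to equal δ_free.
So P = δ_free / [L/(AE) + 1/k] = 2.036 / [ 1900/(1575×69×10³) + 1/(16×10³) ].
P = 2.036 / 7.998×10⁻⁵ = 25460 N.
σ = P/A = 25460/1575 = 16.16 MPa.

σ ≈ 16.2 MPa (compressive)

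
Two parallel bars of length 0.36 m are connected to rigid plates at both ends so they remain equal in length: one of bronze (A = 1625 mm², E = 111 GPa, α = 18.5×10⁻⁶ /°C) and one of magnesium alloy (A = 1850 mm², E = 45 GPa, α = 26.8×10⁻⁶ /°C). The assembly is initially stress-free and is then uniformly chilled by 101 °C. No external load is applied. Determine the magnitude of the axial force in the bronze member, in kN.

Equilibrium of a rigid end plate with no external load gives equal and opposite internal forces ±P in the two members. Since α_{magnesium alloy} > α_{bronze}, cooling drives the magnesium alloy into tension and the bronze into compression.
Compatibility of the two members (thermal + elastic change equal): (α₁ − α₂)ΔT = P·[1/(A₁E₁) + 1/(A₂E₂)].
|α₁ − α₂|·ΔT = 8.3×10⁻⁶ × 101 = 0.0008383.
1/(A₁E₁) + 1/(A₂E₂) = 1/(1625×111×10³) + 1/(1850×45×10³) = 1.756×10⁻⁸ N⁻¹.
So P = 0.0008383 / 1.756×10⁻⁸ = 47.75 kN.

P ≈ 47.8 kN (compressive in the bronze)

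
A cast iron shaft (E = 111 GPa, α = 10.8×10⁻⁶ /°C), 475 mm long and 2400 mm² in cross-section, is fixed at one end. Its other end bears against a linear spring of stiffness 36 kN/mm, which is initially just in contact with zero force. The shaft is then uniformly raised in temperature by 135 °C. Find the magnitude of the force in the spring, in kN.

P ≈ 23.4 kN

The unrestrained thermal change is αΔT L = 10.8×10⁻⁶ × 135 × 475 = 0.6925 mm.
With a force P in the spring, the elastic change of the shaft is PL/(AE) and that of the spring is P/k; compatibility requires their sum to equal δ_free.
P [ L/(AE) + 1/k ] = δ_free → P [ 475/(2400×111×10³) + 1/(36×10³) ] = 0.6925.
P = 0.6925 / 2.956×10⁻⁵ = 23430 N.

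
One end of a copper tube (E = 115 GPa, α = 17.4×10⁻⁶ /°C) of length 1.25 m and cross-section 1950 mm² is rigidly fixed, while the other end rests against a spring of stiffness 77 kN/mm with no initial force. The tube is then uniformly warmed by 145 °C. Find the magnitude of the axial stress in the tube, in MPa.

σ ≈ 87.1 MPa (compressive)

The unrestrained thermal change is αΔT L = 17.4×10⁻⁶ × 145 × 1250 = 3.154 mm.
With a force P in the spring, the elastic change of the tube is PL/(AE) and that of the spring is P/k; compatibility requires their sum to equal δ_free.
So P = δ_free / [L/(AE) + 1/k] = 3.154 / [ 1250/(1950×115×10³) + 1/(77×10³) ].
P = 3.154 / 1.856×10⁻⁵ = 169900 N.
σ = P/A = 169900/1950 = 87.13 MPa.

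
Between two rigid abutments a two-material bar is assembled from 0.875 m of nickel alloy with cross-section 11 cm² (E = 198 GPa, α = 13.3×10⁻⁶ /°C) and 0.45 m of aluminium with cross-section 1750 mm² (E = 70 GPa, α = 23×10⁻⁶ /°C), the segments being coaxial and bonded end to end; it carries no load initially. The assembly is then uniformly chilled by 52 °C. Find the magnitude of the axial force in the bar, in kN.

With the walls removed the bar would change length by δ_free = Σ αᵢΔT Lᵢ = 13.3×10⁻⁶×52×875 + 23×10⁻⁶×52×450 = 1.143 mm.
The rigid supports impose zero overall length change; the single axial force P common to all segments must satisfy P Σ Lᵢ/(AᵢEᵢ) = δ_free.
Σ Lᵢ/(AᵢEᵢ) = 875/(1100×198×10³) + 450/(1750×70×10³) = 7.691×10⁻⁶ mm/N.
Hence P = δ_free / Σ(L/AE) = 1.143/7.691×10⁻⁶ = 148.7 kN (tensile).

P ≈ 149 kN (tensile)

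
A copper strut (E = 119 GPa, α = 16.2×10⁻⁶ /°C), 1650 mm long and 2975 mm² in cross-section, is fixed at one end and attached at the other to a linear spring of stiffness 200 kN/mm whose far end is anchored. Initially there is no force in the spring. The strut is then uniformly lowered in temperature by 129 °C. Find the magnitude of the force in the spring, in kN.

Free thermal contraction: δ_free = αΔT L = 16.2×10⁻⁶ × 129 × 1650 = 3.448 mm.
With a force P in the spring, the elastic change of the strut is PL/(AE) and that of the spring is P/k; compatibility requires their sum to equal δ_free.
So P = δ_free / [L/(AE) + 1/k] = 3.448 / [ 1650/(2975×119×10³) + 1/(200×10³) ].
P = 3.448 / 9.661×10⁻⁶ = 356900 N.

P ≈ 357 kN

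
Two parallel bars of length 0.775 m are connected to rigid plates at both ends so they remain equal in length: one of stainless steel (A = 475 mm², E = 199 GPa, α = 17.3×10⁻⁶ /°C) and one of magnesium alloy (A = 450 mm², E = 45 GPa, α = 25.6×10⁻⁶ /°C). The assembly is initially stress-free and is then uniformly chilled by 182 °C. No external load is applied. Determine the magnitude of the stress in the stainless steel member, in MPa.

σ ≈ 53 MPa (compressive)

Both members must finish at the same length. With the larger α, the magnesium alloy tends to over-contract; the plates restrain it, putting the magnesium alloy in tension and the stainless steel in compression. With no external load the two internal forces are equal and opposite, magnitude P.
Setting the final lengths equal and cancelling L: (α₁ − α₂)ΔT = P/(A₁E₁) + P/(A₂E₂).
|α₁ − α₂|·ΔT = 8.3×10⁻⁶ × 182 = 0.001511.
1/(A₁E₁) + 1/(A₂E₂) = 1/(475×199×10³) + 1/(450×45×10³) = 5.996×10⁻⁸ N⁻¹.
So P = 0.001511 / 5.996×10⁻⁸ = 25.19 kN.
σ_{stainless steel} = P/A₁ = 25190/475 = 53.04 MPa, compressive.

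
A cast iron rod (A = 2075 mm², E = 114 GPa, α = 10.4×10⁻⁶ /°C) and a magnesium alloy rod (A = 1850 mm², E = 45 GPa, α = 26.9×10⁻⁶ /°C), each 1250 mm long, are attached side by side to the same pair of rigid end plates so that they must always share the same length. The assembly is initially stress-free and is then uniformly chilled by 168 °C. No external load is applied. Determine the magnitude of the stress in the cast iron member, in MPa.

σ ≈ 82.3 MPa (compressive)

The magnesium alloy has the larger α, so on cooling it would change length more than the cast iron if both were free. The rigid plates force a common final length, so the magnesium alloy is put into tension and the cast iron into compression, with equal and opposite forces P (no external load).
Equating the net (thermal + elastic) strains gives |α₁ − α₂|·ΔT = P·[1/(A₁E₁) + 1/(A₂E₂)].
|α₁ − α₂|·ΔT = 16.5×10⁻⁶ × 168 = 0.002772.
1/(A₁E₁) + 1/(A₂E₂) = 1/(2075×114×10³) + 1/(1850×45×10³) = 1.624×10⁻⁸ N⁻¹.
P = 0.002772 / 1.624×10⁻⁸ = 170700 N = 170.7 kN.
σ_{cast iron} = P/A₁ = 170700/2075 = 82.26 MPa, compressive.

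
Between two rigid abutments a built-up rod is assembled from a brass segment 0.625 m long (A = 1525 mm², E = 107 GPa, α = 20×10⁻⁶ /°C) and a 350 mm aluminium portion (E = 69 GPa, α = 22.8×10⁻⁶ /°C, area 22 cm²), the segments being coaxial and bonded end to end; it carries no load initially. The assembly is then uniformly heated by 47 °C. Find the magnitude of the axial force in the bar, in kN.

If the supports were absent, the total length change would be Σ αᵢΔT Lᵢ = 20×10⁻⁶×47×625 + 22.8×10⁻⁶×47×350 = 0.9626 mm.
Since the ends are fixed, an axial force P builds up, equal in every segment, with P · Σ Lᵢ/(AᵢEᵢ) = δ_free.
Σ Lᵢ/(AᵢEᵢ) = 625/(1525×107×10³) + 350/(2200×69×10³) = 6.136×10⁻⁶ mm/N.
P = 0.9626 / 6.136×10⁻⁶ = 156900 N = 156.9 kN, compressive.

P ≈ 157 kN (compressive)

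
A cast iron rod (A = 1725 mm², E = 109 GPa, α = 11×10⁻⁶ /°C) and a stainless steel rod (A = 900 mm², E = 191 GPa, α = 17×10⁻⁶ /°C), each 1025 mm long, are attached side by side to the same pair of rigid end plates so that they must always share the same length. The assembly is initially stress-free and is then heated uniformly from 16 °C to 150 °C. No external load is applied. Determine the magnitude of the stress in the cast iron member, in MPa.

Both members must finish at the same length. With the larger α, the stainless steel tends to over-expand; the plates restrain it, putting the stainless steel in compression and the cast iron in tension. With no external load the two internal forces are equal and opposite, magnitude P.
Setting the final lengths equal and cancelling L: (α₁ − α₂)ΔT = P/(A₁E₁) + P/(A₂E₂).
|α₁ − α₂|·ΔT = 6×10⁻⁶ × 134 = 0.000804.
1/(A₁E₁) + 1/(A₂E₂) = 1/(1725×109×10³) + 1/(900×191×10³) = 1.114×10⁻⁸ N⁻¹.
P = 0.000804 / 1.114×10⁻⁸ = 72200 N = 72.2 kN.
σ_{cast iron} = P/A₁ = 72200/1725 = 41.85 MPa, tensile.

σ ≈ 41.9 MPa (tensile)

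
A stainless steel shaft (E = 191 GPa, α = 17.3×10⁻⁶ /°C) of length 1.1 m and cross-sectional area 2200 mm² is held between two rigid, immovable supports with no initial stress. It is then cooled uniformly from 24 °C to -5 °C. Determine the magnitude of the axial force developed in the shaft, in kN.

P ≈ 211 kN (tensile)

Full restraint means ε = 0, so the stress is σ = EαΔT = 191×10³ × 17.3×10⁻⁶ × 29 = 95.82 MPa.
P = AEαΔT = 2200 × 191×10³ × 17.3×10⁻⁶ × 29 = 210.8 kN (tensile).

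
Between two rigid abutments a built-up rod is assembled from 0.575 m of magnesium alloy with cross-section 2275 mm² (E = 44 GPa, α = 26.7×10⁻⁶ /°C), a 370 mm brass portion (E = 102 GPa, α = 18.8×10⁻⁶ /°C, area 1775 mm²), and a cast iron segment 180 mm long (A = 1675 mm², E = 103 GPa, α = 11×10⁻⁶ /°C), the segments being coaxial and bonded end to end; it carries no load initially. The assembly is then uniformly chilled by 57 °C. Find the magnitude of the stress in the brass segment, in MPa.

Free thermal contraction of the whole bar: Σ αᵢΔT Lᵢ = 26.7×10⁻⁶×57×575 + 18.8×10⁻⁶×57×370 + 11×10⁻⁶×57×180 = 1.384 mm.
The walls prevent any net length change, so an axial force P (same in every segment) develops. Compatibility: P · Σ Lᵢ/(AᵢEᵢ) = δ_free.
The series flexibility is Σ Lᵢ/(AᵢEᵢ) = 575/(2275×44×10³) + 370/(1775×102×10³) + 180/(1675×103×10³) = 8.831×10⁻⁶ mm/N.
So P = 1.384 / 8.831×10⁻⁶ = 156.8 kN, tensile.
σ_{brass} = P / A = 156800 / 1775 = 88.32 MPa.

σ ≈ 88.3 MPa (tensile)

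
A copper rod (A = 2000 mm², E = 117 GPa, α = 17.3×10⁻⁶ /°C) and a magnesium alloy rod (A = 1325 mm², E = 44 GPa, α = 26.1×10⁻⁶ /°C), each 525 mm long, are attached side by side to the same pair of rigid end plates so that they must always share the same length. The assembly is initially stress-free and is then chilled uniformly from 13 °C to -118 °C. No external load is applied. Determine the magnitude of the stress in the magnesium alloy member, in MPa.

Equilibrium of a rigid end plate with no external load gives equal and opposite internal forces ±P in the two members. Since α_{magnesium alloy} > α_{copper}, cooling drives the magnesium alloy into tension and the copper into compression.
Compatibility of the two members (thermal + elastic change equal): (α₁ − α₂)ΔT = P·[1/(A₁E₁) + 1/(A₂E₂)].
|α₁ − α₂|·ΔT = 8.8×10⁻⁶ × 131 = 0.001153.
1/(A₁E₁) + 1/(A₂E₂) = 1/(2000×117×10³) + 1/(1325×44×10³) = 2.143×10⁻⁸ N⁻¹.
So P = 0.001153 / 2.143×10⁻⁸ = 53.8 kN.
σ_{magnesium alloy} = P/A₂ = 53800/1325 = 40.61 MPa, tensile.

σ ≈ 40.6 MPa (tensile)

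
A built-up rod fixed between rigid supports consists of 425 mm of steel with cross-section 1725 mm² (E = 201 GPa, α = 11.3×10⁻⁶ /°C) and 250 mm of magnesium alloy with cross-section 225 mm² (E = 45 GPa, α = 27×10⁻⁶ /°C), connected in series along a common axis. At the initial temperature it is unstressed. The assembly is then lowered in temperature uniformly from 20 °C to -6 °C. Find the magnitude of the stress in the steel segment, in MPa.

If the supports were absent, the total length change would be Σ αᵢΔT Lᵢ = 11.3×10⁻⁶×26×425 + 27×10⁻⁶×26×250 = 0.3004 mm.
The rigid supports impose zero overall length change; the single axial force P common to all segments must satisfy P Σ Lᵢ/(AᵢEᵢ) = δ_free.
Σ Lᵢ/(AᵢEᵢ) = 425/(1725×201×10³) + 250/(225×45×10³) = 2.592×10⁻⁵ mm/N.
P = 0.3004 / 2.592×10⁻⁵ = 11590 N = 11.59 kN, tensile.
σ_{steel} = P / A = 11590 / 1725 = 6.719 MPa.

σ ≈ 6.72 MPa (tensile)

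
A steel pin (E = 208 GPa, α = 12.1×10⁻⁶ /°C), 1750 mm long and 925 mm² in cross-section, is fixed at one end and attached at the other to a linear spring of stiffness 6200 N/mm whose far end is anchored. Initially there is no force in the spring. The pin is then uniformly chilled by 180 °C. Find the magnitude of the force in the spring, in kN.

P ≈ 22.4 kN

If the spring were absent the pin would shorten by αΔT L = 12.1×10⁻⁶ × 180 × 1750 = 3.811 mm.
With a force P in the spring, the elastic change of the pin is PL/(AE) and that of the spring is P/k; compatibility requires their sum to equal δ_free.
So P = δ_free / [L/(AE) + 1/k] = 3.811 / [ 1750/(925×208×10³) + 1/(6200) ].
P = 3.811 / 0.0001704 = 22370 N.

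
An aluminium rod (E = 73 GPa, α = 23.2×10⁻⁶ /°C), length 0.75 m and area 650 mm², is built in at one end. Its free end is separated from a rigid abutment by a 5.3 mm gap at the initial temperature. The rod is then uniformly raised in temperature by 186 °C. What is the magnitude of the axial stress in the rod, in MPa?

Unrestrained expansion: δ_free = αΔT L = 23.2×10⁻⁶ × 186 × 750 = 3.236 mm.
Since δ_free = 3.24 mm is less than the 5.3 mm gap, the rod never touches the wall. No axial force develops.

σ ≈ 0 MPa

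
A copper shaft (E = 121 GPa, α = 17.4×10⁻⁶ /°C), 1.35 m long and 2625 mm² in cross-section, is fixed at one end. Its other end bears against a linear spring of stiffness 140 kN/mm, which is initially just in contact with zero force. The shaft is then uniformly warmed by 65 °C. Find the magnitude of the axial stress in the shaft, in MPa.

σ ≈ 51.1 MPa (compressive)

Free thermal expansion: δ_free = αΔT L = 17.4×10⁻⁶ × 65 × 1350 = 1.527 mm.
With a force P in the spring, the elastic change of the shaft is PL/(AE) and that of the spring is P/k; compatibility requires their sum to equal δ_free.
So P = δ_free / [L/(AE) + 1/k] = 1.527 / [ 1350/(2625×121×10³) + 1/(140×10³) ].
P = 1.527 / 1.139×10⁻⁵ = 134000 N.
σ = P/A = 134000/2625 = 51.05 MPa.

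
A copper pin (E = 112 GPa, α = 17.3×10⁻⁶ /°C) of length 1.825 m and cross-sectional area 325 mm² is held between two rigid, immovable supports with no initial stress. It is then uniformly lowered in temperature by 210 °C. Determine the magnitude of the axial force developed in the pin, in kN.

The ends cannot move, so σ = EαΔT = 112×10³ × 17.3×10⁻⁶ × 210 = 406.9 MPa.
P = AEαΔT = 325 × 112×10³ × 17.3×10⁻⁶ × 210 = 132.2 kN (tensile).

P ≈ 132 kN (tensile)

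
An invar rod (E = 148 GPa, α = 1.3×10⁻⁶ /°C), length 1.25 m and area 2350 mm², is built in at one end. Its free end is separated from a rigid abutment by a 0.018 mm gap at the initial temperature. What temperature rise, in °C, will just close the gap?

ΔT ≈ 11.1 °C

The gap closes when αΔT L = 0.018 mm, since the rod is still unstressed at that instant.
So ΔT = g/(αL) = 0.018/(1.3×10⁻⁶ × 1250) = 11.08 °C.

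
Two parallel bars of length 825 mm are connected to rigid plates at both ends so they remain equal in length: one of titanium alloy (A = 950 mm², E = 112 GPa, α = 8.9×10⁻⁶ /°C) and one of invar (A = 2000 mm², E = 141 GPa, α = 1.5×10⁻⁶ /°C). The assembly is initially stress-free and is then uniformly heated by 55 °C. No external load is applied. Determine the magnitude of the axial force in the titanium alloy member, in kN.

P ≈ 31.4 kN (compressive in the titanium alloy)

Equilibrium of a rigid end plate with no external load gives equal and opposite internal forces ±P in the two members. Since α_{titanium alloy} > α_{invar}, heating drives the titanium alloy into compression and the invar into tension.
Equating the net (thermal + elastic) strains gives |α₁ − α₂|·ΔT = P·[1/(A₁E₁) + 1/(A₂E₂)].
|α₁ − α₂|·ΔT = 7.4×10⁻⁶ × 55 = 0.000407.
1/(A₁E₁) + 1/(A₂E₂) = 1/(950×112×10³) + 1/(2000×141×10³) = 1.294×10⁻⁸ N⁻¹.
So P = 0.000407 / 1.294×10⁻⁸ = 31.44 kN.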